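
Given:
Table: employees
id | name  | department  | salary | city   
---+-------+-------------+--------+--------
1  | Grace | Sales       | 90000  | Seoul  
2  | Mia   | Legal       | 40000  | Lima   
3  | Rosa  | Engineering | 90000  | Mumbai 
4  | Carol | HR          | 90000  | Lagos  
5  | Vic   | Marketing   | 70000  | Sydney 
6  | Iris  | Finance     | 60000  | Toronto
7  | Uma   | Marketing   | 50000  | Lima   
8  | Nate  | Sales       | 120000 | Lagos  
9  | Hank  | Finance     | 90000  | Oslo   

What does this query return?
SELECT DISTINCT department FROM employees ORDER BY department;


All 'department' values (row order): Sales, Legal, Engineering, HR, Marketing, Finance, Marketing, Sales, Finance
Removing duplicates leaves 6 unique value(s).

6 values:
Engineering
Finance
HR
Legal
Marketing
Sales


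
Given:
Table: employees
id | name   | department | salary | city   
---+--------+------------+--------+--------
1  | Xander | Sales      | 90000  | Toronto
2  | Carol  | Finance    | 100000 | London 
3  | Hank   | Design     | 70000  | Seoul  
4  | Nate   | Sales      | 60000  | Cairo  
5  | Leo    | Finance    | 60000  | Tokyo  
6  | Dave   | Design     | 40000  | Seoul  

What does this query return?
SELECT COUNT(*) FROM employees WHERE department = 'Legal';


Counting rows where department = 'Legal'


0


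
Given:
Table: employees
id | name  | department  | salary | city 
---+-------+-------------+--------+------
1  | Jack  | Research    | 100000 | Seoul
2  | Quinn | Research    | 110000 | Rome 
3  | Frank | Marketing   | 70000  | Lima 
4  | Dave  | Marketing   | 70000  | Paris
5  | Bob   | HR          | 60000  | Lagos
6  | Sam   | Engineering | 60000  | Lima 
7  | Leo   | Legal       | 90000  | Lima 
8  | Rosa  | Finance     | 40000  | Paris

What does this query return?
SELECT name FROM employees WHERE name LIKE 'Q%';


LIKE 'Q%' matches names starting with 'Q'
Matching: 1

1 rows:
Quinn


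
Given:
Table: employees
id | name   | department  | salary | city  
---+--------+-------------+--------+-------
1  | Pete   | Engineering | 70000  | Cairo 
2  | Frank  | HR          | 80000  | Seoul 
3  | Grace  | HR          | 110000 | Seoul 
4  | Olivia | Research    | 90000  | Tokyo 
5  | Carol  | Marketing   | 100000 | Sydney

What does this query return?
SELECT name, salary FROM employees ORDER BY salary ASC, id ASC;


Sorting by salary ASC, then id ASC for ties

5 rows:
Pete, 70000
Frank, 80000
Olivia, 90000
Carol, 100000
Grace, 110000


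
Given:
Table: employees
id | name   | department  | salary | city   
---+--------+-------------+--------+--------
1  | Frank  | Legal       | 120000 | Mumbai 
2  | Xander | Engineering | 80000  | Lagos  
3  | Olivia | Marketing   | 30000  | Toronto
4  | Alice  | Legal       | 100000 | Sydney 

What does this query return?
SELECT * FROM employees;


SELECT * returns all 4 rows with all columns

4 rows:
1, Frank, Legal, 120000, Mumbai
2, Xander, Engineering, 80000, Lagos
3, Olivia, Marketing, 30000, Toronto
4, Alice, Legal, 100000, Sydney


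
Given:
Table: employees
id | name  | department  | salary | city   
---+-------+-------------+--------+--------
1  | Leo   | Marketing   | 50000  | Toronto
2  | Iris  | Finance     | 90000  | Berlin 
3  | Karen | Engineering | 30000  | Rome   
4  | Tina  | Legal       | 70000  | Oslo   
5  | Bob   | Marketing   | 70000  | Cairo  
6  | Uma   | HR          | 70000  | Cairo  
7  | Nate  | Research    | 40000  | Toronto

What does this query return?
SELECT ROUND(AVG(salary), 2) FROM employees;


SUM(salary) = 420000
COUNT = 7
ROUND(AVG, 2) = ROUND(420000 / 7, 2) = 60000.0

60000.0


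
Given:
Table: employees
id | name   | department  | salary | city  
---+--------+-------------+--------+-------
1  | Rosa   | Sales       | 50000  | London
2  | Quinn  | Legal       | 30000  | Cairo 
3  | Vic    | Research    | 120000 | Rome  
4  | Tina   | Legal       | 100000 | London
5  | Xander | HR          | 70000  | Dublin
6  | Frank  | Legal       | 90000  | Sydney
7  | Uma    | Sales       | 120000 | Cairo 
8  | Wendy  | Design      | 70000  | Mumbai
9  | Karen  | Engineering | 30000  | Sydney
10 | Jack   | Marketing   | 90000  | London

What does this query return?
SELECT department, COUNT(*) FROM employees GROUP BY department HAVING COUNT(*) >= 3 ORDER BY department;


Groups with count >= 3:
  Legal: 3 -> PASS
  Design: 1 -> filtered out
  Engineering: 1 -> filtered out
  HR: 1 -> filtered out
  Marketing: 1 -> filtered out
  Research: 1 -> filtered out
  Sales: 2 -> filtered out


1 groups:
Legal, 3


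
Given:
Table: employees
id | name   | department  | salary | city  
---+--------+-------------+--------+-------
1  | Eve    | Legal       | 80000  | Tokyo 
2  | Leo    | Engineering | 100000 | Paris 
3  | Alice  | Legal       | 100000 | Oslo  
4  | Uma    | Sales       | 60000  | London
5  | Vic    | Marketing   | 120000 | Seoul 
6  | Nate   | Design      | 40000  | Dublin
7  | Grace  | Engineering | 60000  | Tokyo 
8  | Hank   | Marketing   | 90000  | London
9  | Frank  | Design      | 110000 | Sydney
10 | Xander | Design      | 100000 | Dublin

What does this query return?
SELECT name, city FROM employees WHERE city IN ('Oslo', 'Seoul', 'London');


Filtering: city IN ('Oslo', 'Seoul', 'London')
Matching: 4 rows

4 rows:
Alice, Oslo
Uma, London
Vic, Seoul
Hank, London


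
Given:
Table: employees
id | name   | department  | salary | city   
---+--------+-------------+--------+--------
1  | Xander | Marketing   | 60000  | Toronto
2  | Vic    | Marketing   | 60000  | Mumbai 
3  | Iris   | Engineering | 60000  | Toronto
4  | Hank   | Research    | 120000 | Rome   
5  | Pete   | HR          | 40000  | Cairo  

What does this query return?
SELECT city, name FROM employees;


Projecting columns: city, name

5 rows:
Toronto, Xander
Mumbai, Vic
Toronto, Iris
Rome, Hank
Cairo, Pete


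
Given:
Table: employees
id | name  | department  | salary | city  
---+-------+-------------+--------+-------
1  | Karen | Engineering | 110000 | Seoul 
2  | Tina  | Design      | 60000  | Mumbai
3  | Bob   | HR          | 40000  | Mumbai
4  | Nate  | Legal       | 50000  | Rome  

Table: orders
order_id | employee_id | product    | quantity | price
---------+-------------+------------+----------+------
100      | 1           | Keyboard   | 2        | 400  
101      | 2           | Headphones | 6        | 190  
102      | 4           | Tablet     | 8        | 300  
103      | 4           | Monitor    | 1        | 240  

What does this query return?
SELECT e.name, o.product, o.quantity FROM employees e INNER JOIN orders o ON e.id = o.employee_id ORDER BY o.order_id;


Joining employees.id = orders.employee_id:
  employee Karen (id=1) -> order Keyboard
  employee Tina (id=2) -> order Headphones
  employee Nate (id=4) -> order Tablet
  employee Nate (id=4) -> order Monitor


4 rows:
Karen, Keyboard, 2
Tina, Headphones, 6
Nate, Tablet, 8
Nate, Monitor, 1


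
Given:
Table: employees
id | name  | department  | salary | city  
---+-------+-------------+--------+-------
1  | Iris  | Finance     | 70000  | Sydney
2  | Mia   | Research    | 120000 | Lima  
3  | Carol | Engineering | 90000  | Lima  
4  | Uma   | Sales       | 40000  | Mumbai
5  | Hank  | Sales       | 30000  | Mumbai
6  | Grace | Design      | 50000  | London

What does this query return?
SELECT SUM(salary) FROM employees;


SUM(salary) = 70000 + 120000 + 90000 + 40000 + 30000 + 50000 = 400000

400000


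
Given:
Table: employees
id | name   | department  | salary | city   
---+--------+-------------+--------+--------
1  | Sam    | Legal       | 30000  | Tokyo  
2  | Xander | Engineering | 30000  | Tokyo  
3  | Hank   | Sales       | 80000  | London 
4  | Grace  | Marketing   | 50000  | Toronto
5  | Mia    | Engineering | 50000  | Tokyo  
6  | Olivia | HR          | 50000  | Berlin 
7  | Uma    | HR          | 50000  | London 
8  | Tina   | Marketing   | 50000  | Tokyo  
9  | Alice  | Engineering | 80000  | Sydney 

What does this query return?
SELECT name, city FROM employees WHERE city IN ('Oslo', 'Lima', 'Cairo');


Filtering: city IN ('Oslo', 'Lima', 'Cairo')
Matching: 0 rows

Empty result set (0 rows)


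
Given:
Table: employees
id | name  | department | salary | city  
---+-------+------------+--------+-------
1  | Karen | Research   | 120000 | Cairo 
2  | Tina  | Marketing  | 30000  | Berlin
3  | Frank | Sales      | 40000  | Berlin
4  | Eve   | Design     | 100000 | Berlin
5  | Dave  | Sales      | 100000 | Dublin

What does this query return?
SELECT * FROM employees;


SELECT * returns all 5 rows with all columns

5 rows:
1, Karen, Research, 120000, Cairo
2, Tina, Marketing, 30000, Berlin
3, Frank, Sales, 40000, Berlin
4, Eve, Design, 100000, Berlin
5, Dave, Sales, 100000, Dublin


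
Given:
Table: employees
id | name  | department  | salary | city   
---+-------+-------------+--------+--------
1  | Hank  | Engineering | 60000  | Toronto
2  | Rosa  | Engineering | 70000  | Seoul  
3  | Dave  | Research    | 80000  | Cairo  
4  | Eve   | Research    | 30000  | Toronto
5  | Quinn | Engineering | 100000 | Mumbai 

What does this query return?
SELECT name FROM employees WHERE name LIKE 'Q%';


LIKE 'Q%' matches names starting with 'Q'
Matching: 1

1 rows:
Quinn


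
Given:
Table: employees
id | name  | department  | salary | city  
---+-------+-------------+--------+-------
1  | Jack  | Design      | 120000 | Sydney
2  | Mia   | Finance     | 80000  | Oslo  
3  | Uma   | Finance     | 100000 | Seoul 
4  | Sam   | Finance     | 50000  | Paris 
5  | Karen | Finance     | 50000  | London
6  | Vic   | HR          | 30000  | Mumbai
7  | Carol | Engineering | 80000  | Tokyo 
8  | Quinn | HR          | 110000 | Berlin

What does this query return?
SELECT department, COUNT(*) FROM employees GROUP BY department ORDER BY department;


Assigning each row to its department group:
  Jack -> Design
  Mia -> Finance
  Uma -> Finance
  Sam -> Finance
  Karen -> Finance
  Vic -> HR
  Carol -> Engineering
  Quinn -> HR


4 groups:
Design, 1
Engineering, 1
Finance, 4
HR, 2


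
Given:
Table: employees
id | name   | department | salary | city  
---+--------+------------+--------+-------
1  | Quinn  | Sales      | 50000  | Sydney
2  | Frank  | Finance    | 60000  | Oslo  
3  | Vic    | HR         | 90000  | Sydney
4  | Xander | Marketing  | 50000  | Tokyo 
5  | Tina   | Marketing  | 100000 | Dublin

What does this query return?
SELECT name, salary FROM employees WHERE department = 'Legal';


Filtering: department = 'Legal'
Matching rows: 0

Empty result set (0 rows)


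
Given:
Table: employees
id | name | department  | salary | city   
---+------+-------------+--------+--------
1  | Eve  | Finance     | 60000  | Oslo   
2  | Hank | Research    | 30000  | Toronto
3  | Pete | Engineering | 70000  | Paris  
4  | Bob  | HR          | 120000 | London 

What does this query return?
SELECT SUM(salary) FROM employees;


SUM(salary) = 60000 + 30000 + 70000 + 120000 = 280000

280000


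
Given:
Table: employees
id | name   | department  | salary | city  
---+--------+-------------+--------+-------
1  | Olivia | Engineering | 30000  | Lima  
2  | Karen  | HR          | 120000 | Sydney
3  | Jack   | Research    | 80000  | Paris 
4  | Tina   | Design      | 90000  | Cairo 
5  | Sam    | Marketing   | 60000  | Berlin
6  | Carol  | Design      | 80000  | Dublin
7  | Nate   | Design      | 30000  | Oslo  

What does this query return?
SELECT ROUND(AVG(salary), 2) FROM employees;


SUM(salary) = 490000
COUNT = 7
ROUND(AVG, 2) = ROUND(490000 / 7, 2) = 70000.0

70000.0


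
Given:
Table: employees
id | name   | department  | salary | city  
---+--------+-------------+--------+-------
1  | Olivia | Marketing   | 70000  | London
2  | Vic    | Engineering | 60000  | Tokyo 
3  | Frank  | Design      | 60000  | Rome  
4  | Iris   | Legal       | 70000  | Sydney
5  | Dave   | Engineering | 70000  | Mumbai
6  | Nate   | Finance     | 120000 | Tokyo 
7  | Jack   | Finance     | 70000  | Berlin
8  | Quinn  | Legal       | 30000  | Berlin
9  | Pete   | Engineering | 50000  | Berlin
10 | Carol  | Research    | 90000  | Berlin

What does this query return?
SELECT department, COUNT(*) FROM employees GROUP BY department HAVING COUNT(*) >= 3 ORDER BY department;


Groups with count >= 3:
  Engineering: 3 -> PASS
  Design: 1 -> filtered out
  Finance: 2 -> filtered out
  Legal: 2 -> filtered out
  Marketing: 1 -> filtered out
  Research: 1 -> filtered out


1 groups:
Engineering, 3


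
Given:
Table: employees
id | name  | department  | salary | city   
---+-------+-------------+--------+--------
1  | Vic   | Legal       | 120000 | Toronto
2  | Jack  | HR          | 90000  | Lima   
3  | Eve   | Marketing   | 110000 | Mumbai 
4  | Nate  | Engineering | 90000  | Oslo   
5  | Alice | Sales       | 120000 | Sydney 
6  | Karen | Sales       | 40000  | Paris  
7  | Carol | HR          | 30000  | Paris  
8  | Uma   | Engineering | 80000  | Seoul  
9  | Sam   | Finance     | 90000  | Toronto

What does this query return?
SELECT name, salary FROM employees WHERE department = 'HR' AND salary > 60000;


Filtering: department = 'HR' AND salary > 60000
Matching: 1 rows

1 rows:
Jack, 90000


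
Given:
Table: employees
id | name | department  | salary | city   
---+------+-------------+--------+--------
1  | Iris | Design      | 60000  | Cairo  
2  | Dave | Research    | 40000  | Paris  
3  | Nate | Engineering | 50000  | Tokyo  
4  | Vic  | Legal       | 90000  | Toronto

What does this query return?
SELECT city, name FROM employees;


Projecting columns: city, name

4 rows:
Cairo, Iris
Paris, Dave
Tokyo, Nate
Toronto, Vic


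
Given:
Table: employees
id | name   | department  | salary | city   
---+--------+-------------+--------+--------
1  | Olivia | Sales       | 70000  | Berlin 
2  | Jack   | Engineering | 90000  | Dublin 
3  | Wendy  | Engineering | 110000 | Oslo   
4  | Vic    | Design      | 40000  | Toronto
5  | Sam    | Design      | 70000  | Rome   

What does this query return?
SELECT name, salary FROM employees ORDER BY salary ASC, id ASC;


Sorting by salary ASC, then id ASC for ties

5 rows:
Vic, 40000
Olivia, 70000
Sam, 70000
Jack, 90000
Wendy, 110000


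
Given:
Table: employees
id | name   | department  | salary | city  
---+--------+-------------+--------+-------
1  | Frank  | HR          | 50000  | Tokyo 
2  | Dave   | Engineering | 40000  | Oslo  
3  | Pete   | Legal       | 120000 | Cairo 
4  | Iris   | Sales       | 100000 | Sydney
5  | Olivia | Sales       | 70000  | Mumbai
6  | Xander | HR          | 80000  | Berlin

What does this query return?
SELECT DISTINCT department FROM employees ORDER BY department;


All 'department' values (row order): HR, Engineering, Legal, Sales, Sales, HR
Removing duplicates leaves 4 unique value(s).

4 values:
Engineering
HR
Legal
Sales


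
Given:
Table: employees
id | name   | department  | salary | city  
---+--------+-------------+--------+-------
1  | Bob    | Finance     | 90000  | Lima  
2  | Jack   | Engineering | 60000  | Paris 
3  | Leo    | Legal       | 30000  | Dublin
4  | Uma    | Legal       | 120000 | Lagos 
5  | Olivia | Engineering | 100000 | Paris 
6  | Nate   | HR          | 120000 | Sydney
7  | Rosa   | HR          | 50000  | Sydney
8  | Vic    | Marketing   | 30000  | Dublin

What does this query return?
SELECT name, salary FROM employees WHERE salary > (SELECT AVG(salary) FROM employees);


Subquery: AVG(salary) = 75000.0
Filtering: salary > 75000.0
  Bob (90000) -> MATCH
  Uma (120000) -> MATCH
  Olivia (100000) -> MATCH
  Nate (120000) -> MATCH


4 rows:
Bob, 90000
Uma, 120000
Olivia, 100000
Nate, 120000


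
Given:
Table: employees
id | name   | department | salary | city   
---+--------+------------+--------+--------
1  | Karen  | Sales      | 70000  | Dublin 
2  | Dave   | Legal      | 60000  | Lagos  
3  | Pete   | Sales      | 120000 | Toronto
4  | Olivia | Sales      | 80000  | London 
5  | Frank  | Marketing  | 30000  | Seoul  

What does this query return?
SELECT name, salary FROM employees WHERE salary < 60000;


Filtering: salary < 60000
Matching: 1 rows

1 rows:
Frank, 30000


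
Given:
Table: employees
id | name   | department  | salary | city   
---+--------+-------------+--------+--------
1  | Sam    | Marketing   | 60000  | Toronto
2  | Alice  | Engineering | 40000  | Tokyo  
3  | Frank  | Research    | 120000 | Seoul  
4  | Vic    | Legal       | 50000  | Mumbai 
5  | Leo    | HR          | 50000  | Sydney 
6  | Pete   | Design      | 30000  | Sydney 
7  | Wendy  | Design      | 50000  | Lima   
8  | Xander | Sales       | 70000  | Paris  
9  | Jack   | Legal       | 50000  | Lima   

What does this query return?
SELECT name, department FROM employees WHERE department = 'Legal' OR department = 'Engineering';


Filtering: department = 'Legal' OR 'Engineering'
Matching: 3 rows

3 rows:
Alice, Engineering
Vic, Legal
Jack, Legal


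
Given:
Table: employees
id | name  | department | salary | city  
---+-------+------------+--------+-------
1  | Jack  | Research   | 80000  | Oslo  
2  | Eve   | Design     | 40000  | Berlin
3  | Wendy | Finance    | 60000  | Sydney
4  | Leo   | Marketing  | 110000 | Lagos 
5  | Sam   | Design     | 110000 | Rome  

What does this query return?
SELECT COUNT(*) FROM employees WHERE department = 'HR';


Counting rows where department = 'HR'


0


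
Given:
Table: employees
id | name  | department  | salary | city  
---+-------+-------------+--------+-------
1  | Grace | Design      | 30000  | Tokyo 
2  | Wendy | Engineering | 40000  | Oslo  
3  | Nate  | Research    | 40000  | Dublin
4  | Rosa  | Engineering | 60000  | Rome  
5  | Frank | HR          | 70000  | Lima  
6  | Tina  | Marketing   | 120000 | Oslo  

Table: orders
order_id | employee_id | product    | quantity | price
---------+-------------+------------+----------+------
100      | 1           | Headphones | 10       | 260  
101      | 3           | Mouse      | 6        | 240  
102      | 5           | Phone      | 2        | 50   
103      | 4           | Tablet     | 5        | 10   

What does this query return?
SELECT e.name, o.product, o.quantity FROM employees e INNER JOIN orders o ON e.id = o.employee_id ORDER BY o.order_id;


Joining employees.id = orders.employee_id:
  employee Grace (id=1) -> order Headphones
  employee Nate (id=3) -> order Mouse
  employee Frank (id=5) -> order Phone
  employee Rosa (id=4) -> order Tablet


4 rows:
Grace, Headphones, 10
Nate, Mouse, 6
Frank, Phone, 2
Rosa, Tablet, 5


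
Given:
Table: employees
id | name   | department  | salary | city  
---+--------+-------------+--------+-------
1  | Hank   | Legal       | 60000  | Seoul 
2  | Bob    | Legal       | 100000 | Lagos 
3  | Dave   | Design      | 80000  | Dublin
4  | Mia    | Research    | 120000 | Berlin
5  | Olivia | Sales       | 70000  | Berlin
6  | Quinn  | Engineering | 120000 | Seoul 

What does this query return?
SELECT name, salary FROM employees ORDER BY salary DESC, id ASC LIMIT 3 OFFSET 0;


Sort by salary DESC (id ASC tiebreak), then skip 0 and take 3
Rows 1 through 3

3 rows:
Mia, 120000
Quinn, 120000
Bob, 100000


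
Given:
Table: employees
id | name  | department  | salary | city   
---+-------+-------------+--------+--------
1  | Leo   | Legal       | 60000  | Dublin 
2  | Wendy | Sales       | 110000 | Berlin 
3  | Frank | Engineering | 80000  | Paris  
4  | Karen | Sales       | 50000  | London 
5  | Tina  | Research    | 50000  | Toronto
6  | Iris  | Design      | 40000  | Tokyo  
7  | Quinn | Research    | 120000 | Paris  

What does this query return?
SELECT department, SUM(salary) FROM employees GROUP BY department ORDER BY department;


Summing salary within each department:
  Design: 40000 = 40000
  Engineering: 80000 = 80000
  Legal: 60000 = 60000
  Research: 50000 + 120000 = 170000
  Sales: 110000 + 50000 = 160000


5 groups:
Design, 40000
Engineering, 80000
Legal, 60000
Research, 170000
Sales, 160000


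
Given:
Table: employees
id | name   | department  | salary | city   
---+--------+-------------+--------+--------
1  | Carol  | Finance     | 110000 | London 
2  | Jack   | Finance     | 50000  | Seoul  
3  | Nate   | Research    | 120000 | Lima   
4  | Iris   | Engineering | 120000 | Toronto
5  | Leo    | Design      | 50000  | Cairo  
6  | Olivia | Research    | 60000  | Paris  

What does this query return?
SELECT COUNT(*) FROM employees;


COUNT(*) counts all rows

6


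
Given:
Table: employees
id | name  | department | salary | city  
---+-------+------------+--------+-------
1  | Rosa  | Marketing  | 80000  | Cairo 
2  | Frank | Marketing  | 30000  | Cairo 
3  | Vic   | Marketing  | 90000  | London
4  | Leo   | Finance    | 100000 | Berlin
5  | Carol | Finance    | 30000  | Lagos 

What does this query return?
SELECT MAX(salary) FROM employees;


Salaries: 80000, 30000, 90000, 100000, 30000
MAX = 100000

100000


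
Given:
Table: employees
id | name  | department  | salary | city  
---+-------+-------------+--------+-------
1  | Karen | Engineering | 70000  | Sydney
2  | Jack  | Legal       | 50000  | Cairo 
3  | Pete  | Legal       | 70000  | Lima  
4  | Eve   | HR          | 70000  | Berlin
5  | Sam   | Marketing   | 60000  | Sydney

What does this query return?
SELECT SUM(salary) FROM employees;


SUM(salary) = 70000 + 50000 + 70000 + 70000 + 60000 = 320000

320000


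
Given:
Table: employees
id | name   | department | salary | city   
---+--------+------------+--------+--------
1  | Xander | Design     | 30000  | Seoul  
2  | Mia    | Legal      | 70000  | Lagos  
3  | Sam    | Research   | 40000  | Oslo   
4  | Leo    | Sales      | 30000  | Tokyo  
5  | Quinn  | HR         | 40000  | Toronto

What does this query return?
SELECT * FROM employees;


SELECT * returns all 5 rows with all columns

5 rows:
1, Xander, Design, 30000, Seoul
2, Mia, Legal, 70000, Lagos
3, Sam, Research, 40000, Oslo
4, Leo, Sales, 30000, Tokyo
5, Quinn, HR, 40000, Toronto


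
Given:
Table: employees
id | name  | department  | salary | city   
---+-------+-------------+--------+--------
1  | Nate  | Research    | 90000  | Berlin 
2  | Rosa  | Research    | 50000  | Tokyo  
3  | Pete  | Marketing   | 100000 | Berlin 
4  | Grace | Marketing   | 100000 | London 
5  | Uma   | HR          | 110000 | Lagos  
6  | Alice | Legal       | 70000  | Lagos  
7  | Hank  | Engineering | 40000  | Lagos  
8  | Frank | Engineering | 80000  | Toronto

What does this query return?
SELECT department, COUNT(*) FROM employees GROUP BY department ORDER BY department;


Assigning each row to its department group:
  Nate -> Research
  Rosa -> Research
  Pete -> Marketing
  Grace -> Marketing
  Uma -> HR
  Alice -> Legal
  Hank -> Engineering
  Frank -> Engineering


5 groups:
Engineering, 2
HR, 1
Legal, 1
Marketing, 2
Research, 2


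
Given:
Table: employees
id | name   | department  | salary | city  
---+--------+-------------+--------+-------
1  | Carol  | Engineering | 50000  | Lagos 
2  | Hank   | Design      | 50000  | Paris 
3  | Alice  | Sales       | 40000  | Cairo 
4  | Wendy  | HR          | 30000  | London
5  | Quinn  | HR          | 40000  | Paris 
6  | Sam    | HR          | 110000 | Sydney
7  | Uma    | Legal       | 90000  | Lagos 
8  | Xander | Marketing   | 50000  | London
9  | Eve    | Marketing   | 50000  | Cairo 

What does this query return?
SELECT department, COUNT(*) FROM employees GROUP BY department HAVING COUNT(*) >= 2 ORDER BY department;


Groups with count >= 2:
  HR: 3 -> PASS
  Marketing: 2 -> PASS
  Design: 1 -> filtered out
  Engineering: 1 -> filtered out
  Legal: 1 -> filtered out
  Sales: 1 -> filtered out


2 groups:
HR, 3
Marketing, 2


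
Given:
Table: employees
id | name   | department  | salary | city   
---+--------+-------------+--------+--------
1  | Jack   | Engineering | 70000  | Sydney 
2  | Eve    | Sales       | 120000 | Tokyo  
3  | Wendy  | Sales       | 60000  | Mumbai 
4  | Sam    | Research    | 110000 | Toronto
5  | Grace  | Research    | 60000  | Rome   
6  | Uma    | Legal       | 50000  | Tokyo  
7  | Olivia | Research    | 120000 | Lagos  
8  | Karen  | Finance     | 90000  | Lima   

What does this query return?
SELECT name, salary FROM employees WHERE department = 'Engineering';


Filtering: department = 'Engineering'
Matching rows: 1

1 rows:
Jack, 70000


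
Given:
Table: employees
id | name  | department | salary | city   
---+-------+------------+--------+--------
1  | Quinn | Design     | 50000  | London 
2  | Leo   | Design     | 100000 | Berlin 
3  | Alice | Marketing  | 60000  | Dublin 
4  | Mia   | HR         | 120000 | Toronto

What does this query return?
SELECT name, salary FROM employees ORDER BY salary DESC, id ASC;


Sorting by salary DESC, then id ASC for ties

4 rows:
Mia, 120000
Leo, 100000
Alice, 60000
Quinn, 50000


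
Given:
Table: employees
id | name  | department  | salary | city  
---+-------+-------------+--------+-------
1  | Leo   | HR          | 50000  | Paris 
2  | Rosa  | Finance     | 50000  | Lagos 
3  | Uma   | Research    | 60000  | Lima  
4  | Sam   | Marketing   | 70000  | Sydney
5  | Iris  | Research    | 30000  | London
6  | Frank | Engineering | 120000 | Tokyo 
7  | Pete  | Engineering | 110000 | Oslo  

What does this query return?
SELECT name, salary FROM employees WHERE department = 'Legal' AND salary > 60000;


Filtering: department = 'Legal' AND salary > 60000
Matching: 0 rows

Empty result set (0 rows)


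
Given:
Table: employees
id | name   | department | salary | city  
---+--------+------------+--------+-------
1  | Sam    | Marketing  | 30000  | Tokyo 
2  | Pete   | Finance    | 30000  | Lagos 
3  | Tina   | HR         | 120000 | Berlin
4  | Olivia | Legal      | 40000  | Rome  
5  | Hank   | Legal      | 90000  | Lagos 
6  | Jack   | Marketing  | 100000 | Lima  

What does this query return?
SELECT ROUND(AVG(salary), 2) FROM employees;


SUM(salary) = 410000
COUNT = 6
ROUND(AVG, 2) = ROUND(410000 / 6, 2) = 68333.33

68333.33


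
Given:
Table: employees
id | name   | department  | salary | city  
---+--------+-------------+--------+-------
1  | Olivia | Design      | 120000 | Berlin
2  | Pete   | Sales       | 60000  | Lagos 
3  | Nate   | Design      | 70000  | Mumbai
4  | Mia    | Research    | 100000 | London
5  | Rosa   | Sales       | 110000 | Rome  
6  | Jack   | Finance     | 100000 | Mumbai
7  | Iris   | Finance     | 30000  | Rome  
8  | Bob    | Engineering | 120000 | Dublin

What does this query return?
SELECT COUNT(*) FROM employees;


COUNT(*) counts all rows

8


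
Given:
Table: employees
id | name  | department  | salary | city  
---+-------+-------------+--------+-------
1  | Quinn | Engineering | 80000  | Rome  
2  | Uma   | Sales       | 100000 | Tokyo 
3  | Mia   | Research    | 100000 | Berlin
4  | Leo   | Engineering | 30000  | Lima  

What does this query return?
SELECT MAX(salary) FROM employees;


Salaries: 80000, 100000, 100000, 30000
MAX = 100000

100000


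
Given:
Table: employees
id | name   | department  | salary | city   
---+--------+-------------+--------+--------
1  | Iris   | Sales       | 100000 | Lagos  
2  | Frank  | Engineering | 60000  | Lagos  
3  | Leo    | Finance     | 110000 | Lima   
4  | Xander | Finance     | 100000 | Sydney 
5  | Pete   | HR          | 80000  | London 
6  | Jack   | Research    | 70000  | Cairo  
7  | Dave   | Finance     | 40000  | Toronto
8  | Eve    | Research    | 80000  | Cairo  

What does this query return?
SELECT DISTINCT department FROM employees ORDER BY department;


All 'department' values (row order): Sales, Engineering, Finance, Finance, HR, Research, Finance, Research
Removing duplicates leaves 5 unique value(s).

5 values:
Engineering
Finance
HR
Research
Sales


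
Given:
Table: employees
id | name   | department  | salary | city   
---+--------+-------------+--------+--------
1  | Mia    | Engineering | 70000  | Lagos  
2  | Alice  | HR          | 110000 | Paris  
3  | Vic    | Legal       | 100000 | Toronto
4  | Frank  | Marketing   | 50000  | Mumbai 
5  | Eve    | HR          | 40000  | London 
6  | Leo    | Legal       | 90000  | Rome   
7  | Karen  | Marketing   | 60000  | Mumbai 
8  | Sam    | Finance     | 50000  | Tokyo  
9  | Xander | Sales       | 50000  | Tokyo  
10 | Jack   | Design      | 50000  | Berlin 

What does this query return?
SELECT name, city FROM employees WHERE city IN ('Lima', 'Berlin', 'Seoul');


Filtering: city IN ('Lima', 'Berlin', 'Seoul')
Matching: 1 rows

1 rows:
Jack, Berlin


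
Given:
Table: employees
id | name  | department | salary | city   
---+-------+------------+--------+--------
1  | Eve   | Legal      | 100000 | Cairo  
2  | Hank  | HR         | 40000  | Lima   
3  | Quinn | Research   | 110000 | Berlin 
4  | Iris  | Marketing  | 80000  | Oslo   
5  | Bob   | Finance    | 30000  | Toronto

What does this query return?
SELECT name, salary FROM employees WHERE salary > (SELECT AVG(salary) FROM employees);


Subquery: AVG(salary) = 72000.0
Filtering: salary > 72000.0
  Eve (100000) -> MATCH
  Quinn (110000) -> MATCH
  Iris (80000) -> MATCH


3 rows:
Eve, 100000
Quinn, 110000
Iris, 80000


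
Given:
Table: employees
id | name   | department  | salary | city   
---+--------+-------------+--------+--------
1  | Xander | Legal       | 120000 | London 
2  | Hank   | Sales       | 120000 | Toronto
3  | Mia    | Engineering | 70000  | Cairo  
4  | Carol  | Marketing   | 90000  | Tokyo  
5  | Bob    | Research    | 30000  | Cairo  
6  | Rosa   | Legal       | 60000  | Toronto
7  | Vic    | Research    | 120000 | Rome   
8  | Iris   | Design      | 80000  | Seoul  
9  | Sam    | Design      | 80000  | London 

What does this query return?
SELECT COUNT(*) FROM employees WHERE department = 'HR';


Counting rows where department = 'HR'


0


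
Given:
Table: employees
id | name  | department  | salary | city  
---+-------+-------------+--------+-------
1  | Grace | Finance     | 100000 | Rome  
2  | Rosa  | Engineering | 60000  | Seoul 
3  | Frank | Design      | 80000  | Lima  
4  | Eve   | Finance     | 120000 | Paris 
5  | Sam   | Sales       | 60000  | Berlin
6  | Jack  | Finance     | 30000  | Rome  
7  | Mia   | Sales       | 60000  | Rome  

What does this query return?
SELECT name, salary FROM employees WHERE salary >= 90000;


Filtering: salary >= 90000
Matching: 2 rows

2 rows:
Grace, 100000
Eve, 120000


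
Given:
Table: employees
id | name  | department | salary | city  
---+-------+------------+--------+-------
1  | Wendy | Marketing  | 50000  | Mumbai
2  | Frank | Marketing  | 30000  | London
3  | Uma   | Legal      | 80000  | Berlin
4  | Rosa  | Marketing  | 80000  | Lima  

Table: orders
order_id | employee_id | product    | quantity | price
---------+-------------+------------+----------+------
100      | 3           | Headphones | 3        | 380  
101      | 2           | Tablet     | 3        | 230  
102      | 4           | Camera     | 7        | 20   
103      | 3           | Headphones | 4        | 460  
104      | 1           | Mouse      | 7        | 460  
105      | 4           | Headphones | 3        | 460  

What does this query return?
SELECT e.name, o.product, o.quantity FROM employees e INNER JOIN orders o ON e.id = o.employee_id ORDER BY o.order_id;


Joining employees.id = orders.employee_id:
  employee Uma (id=3) -> order Headphones
  employee Frank (id=2) -> order Tablet
  employee Rosa (id=4) -> order Camera
  employee Uma (id=3) -> order Headphones
  employee Wendy (id=1) -> order Mouse
  employee Rosa (id=4) -> order Headphones


6 rows:
Uma, Headphones, 3
Frank, Tablet, 3
Rosa, Camera, 7
Uma, Headphones, 4
Wendy, Mouse, 7
Rosa, Headphones, 3


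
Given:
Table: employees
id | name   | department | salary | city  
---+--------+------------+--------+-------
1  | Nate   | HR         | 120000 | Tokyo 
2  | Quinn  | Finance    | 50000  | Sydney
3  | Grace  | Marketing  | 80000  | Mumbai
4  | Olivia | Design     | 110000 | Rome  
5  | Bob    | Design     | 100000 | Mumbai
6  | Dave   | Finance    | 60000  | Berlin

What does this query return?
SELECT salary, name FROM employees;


Projecting columns: salary, name

6 rows:
120000, Nate
50000, Quinn
80000, Grace
110000, Olivia
100000, Bob
60000, Dave


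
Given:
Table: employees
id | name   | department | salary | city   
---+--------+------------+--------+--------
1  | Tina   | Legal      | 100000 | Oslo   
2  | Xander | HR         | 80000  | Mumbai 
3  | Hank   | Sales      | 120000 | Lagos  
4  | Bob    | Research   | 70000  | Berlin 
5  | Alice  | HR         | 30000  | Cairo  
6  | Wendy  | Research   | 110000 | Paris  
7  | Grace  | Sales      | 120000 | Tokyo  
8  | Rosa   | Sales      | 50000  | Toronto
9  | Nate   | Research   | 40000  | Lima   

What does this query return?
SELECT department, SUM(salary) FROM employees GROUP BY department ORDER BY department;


Summing salary within each department:
  HR: 80000 + 30000 = 110000
  Legal: 100000 = 100000
  Research: 70000 + 110000 + 40000 = 220000
  Sales: 120000 + 120000 + 50000 = 290000


4 groups:
HR, 110000
Legal, 100000
Research, 220000
Sales, 290000


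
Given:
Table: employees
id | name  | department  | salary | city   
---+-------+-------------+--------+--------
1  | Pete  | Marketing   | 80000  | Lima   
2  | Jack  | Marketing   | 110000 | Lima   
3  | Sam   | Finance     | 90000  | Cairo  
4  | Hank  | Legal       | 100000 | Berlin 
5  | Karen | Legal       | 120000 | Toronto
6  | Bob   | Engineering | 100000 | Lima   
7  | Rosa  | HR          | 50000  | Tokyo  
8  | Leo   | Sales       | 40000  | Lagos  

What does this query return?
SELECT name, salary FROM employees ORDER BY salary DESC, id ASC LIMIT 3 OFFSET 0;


Sort by salary DESC (id ASC tiebreak), then skip 0 and take 3
Rows 1 through 3

3 rows:
Karen, 120000
Jack, 110000
Hank, 100000


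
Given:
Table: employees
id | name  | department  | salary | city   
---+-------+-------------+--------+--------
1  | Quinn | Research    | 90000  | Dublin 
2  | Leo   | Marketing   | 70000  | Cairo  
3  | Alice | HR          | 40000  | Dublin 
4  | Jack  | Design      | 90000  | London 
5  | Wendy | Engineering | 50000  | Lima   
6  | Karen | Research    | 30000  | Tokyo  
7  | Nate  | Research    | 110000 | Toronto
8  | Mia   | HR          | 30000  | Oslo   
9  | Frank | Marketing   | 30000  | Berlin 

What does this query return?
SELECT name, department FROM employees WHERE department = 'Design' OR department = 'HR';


Filtering: department = 'Design' OR 'HR'
Matching: 3 rows

3 rows:
Alice, HR
Jack, Design
Mia, HR


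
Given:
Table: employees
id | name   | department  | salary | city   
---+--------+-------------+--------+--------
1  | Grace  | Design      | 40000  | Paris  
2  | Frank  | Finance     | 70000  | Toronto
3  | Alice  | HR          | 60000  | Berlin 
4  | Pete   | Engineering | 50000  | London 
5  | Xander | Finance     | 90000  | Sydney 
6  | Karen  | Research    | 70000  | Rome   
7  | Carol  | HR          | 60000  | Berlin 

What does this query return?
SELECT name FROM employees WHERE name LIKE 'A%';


LIKE 'A%' matches names starting with 'A'
Matching: 1

1 rows:
Alice


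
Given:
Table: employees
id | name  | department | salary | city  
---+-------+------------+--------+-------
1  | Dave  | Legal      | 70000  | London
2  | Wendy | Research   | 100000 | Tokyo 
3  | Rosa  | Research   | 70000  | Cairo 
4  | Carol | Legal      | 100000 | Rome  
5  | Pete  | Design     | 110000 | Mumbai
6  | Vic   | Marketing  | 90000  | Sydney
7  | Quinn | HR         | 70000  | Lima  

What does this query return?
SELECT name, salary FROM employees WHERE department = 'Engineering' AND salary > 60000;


Filtering: department = 'Engineering' AND salary > 60000
Matching: 0 rows

Empty result set (0 rows)


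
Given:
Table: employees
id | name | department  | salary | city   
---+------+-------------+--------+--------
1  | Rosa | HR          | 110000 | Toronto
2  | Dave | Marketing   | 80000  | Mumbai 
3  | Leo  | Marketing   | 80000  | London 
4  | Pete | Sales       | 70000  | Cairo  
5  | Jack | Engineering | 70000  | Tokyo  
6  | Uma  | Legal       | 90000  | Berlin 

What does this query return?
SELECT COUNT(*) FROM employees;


COUNT(*) counts all rows

6


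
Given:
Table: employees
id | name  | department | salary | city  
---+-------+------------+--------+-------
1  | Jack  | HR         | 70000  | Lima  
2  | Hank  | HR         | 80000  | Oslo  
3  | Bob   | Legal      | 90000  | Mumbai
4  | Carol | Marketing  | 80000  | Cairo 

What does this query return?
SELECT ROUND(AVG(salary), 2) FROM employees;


SUM(salary) = 320000
COUNT = 4
ROUND(AVG, 2) = ROUND(320000 / 4, 2) = 80000.0

80000.0


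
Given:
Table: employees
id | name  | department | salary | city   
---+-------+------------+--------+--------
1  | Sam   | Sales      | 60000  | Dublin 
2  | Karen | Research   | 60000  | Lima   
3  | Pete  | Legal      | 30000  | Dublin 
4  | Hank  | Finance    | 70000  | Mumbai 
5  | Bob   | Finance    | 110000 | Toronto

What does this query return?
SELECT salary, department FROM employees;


Projecting columns: salary, department

5 rows:
60000, Sales
60000, Research
30000, Legal
70000, Finance
110000, Finance


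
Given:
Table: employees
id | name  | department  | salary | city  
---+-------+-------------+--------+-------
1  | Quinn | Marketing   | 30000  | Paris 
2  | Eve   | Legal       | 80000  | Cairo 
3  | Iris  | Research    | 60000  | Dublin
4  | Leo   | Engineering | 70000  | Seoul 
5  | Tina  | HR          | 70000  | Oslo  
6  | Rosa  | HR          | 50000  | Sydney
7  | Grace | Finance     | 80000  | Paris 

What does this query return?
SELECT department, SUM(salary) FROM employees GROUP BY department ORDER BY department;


Summing salary within each department:
  Engineering: 70000 = 70000
  Finance: 80000 = 80000
  HR: 70000 + 50000 = 120000
  Legal: 80000 = 80000
  Marketing: 30000 = 30000
  Research: 60000 = 60000


6 groups:
Engineering, 70000
Finance, 80000
HR, 120000
Legal, 80000
Marketing, 30000
Research, 60000


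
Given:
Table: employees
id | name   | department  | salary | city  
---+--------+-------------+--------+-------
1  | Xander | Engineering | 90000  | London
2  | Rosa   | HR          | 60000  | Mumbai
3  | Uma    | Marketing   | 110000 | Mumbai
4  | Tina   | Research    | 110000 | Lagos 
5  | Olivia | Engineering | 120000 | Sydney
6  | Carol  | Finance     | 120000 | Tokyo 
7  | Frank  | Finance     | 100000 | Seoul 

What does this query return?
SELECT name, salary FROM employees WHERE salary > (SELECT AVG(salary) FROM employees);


Subquery: AVG(salary) = 101428.57
Filtering: salary > 101428.57
  Uma (110000) -> MATCH
  Tina (110000) -> MATCH
  Olivia (120000) -> MATCH
  Carol (120000) -> MATCH


4 rows:
Uma, 110000
Tina, 110000
Olivia, 120000
Carol, 120000


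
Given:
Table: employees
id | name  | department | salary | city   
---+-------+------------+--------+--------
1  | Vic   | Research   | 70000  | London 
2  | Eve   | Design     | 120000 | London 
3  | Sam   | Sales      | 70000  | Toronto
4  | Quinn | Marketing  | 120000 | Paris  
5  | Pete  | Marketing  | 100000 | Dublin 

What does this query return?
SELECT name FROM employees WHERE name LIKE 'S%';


LIKE 'S%' matches names starting with 'S'
Matching: 1

1 rows:
Sam


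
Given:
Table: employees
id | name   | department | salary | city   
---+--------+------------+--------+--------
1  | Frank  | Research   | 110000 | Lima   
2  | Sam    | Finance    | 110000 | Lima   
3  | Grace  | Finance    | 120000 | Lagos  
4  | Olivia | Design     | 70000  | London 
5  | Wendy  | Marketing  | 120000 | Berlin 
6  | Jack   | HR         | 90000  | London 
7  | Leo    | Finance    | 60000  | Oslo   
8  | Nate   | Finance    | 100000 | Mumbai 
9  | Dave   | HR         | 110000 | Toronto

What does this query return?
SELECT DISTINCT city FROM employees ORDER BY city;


All 'city' values (row order): Lima, Lima, Lagos, London, Berlin, London, Oslo, Mumbai, Toronto
Removing duplicates leaves 7 unique value(s).

7 values:
Berlin
Lagos
Lima
London
Mumbai
Oslo
Toronto


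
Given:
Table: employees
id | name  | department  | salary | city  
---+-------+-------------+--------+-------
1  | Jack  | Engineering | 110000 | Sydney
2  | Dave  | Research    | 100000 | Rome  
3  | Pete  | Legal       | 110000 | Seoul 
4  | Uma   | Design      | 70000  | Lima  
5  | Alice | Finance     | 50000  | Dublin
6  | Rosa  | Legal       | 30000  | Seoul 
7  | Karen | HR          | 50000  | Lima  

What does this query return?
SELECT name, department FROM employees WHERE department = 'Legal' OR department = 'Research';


Filtering: department = 'Legal' OR 'Research'
Matching: 3 rows

3 rows:
Dave, Research
Pete, Legal
Rosa, Legal
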